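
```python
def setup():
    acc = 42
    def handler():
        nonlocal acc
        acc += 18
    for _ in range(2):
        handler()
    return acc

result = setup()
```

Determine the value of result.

Step 1: acc = 42.
Step 2: handler() is called 2 times in a loop, each adding 18 via nonlocal.
Step 3: acc = 42 + 18 * 2 = 78

The answer is 78.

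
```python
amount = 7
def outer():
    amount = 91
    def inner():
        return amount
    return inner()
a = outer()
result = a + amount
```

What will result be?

Step 1: outer() has local amount = 91. inner() reads from enclosing.
Step 2: outer() returns 91. Global amount = 7 unchanged.
Step 3: result = 91 + 7 = 98

The answer is 98.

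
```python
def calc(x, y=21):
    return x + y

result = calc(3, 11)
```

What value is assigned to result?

Step 1: calc(3, 11) overrides default y with 11.
Step 2: Returns 3 + 11 = 14.
Step 3: result = 14

The answer is 14.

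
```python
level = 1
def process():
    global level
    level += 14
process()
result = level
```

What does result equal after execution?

Step 1: level = 1 globally.
Step 2: process() modifies global level: level += 14 = 15.
Step 3: result = 15

The answer is 15.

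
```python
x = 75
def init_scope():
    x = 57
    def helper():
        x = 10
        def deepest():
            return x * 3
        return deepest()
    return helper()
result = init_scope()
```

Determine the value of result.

Step 1: deepest() looks up x through LEGB: not local, finds x = 10 in enclosing helper().
Step 2: Returns 10 * 3 = 30.
Step 3: result = 30

The answer is 30.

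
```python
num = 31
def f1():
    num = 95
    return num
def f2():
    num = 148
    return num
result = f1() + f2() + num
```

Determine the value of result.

Step 1: Each function shadows global num with its own local.
Step 2: f1() returns 95, f2() returns 148.
Step 3: Global num = 31 is unchanged. result = 95 + 148 + 31 = 274

The answer is 274.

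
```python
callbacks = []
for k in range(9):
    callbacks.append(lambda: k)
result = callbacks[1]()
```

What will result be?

Step 1: The loop creates 9 lambdas, all referencing the same variable k.
Step 2: After the loop, k = 8 (final value).
Step 3: callbacks[1]() looks up k at call time and finds 8. This is the late binding gotcha. result = 8

The answer is 8.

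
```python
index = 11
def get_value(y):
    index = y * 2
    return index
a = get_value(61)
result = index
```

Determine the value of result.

Step 1: Global index = 11.
Step 2: get_value(61) creates local index = 61 * 2 = 122.
Step 3: Global index unchanged because no global keyword. result = 11

The answer is 11.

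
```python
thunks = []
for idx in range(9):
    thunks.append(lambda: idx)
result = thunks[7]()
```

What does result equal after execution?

Step 1: The loop creates 9 lambdas, all referencing the same variable idx.
Step 2: After the loop, idx = 8 (final value).
Step 3: thunks[7]() looks up idx at call time and finds 8. This is the late binding gotcha. result = 8

The answer is 8.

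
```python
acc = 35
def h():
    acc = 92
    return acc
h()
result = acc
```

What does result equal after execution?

Step 1: acc = 35 globally.
Step 2: h() creates a LOCAL acc = 92 (no global keyword!).
Step 3: The global acc is unchanged. result = 35

The answer is 35.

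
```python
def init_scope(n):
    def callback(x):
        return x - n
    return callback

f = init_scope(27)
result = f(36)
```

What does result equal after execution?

Step 1: init_scope(27) creates a closure capturing n = 27.
Step 2: f(36) computes 36 - 27 = 9.
Step 3: result = 9

The answer is 9.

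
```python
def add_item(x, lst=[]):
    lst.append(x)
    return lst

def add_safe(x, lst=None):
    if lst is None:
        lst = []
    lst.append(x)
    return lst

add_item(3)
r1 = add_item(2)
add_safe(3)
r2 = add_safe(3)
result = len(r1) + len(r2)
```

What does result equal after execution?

Step 1: add_item shares mutable default: after 2 calls, lst = [3, 2], len = 2.
Step 2: add_safe creates fresh list each time: r2 = [3], len = 1.
Step 3: result = 2 + 1 = 3

The answer is 3.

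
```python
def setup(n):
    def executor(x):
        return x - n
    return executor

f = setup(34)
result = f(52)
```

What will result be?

Step 1: setup(34) creates a closure capturing n = 34.
Step 2: f(52) computes 52 - 34 = 18.
Step 3: result = 18

The answer is 18.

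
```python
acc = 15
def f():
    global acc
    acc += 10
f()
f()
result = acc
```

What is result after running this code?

Step 1: acc = 15.
Step 2: First f(): acc = 15 + 10 = 25.
Step 3: Second f(): acc = 25 + 10 = 35. result = 35

The answer is 35.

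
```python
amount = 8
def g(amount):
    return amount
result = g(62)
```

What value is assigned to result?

Step 1: Global amount = 8.
Step 2: g(62) takes parameter amount = 62, which shadows the global.
Step 3: result = 62

The answer is 62.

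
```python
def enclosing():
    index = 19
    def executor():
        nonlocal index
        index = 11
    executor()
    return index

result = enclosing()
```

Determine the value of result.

Step 1: enclosing() sets index = 19.
Step 2: executor() uses nonlocal to reassign index = 11.
Step 3: result = 11

The answer is 11.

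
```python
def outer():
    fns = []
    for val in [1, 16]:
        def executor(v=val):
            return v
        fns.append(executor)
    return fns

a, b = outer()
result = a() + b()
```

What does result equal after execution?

Step 1: Default argument v=val captures val at each iteration.
Step 2: a() returns 1 (captured at first iteration), b() returns 16 (captured at second).
Step 3: result = 1 + 16 = 17

The answer is 17.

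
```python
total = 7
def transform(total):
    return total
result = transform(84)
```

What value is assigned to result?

Step 1: Global total = 7.
Step 2: transform(84) takes parameter total = 84, which shadows the global.
Step 3: result = 84

The answer is 84.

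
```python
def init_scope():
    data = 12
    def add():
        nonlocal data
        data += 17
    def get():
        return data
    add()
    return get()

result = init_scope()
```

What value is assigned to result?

Step 1: data = 12. add() modifies it via nonlocal, get() reads it.
Step 2: add() makes data = 12 + 17 = 29.
Step 3: get() returns 29. result = 29

The answer is 29.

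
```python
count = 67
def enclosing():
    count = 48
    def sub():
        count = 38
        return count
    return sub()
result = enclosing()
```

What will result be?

Step 1: Three scopes define count: global (67), enclosing (48), sub (38).
Step 2: sub() has its own local count = 38, which shadows both enclosing and global.
Step 3: result = 38 (local wins in LEGB)

The answer is 38.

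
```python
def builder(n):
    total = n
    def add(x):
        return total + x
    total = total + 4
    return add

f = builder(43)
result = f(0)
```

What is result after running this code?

Step 1: builder(43) sets total = 43, then total = 43 + 4 = 47.
Step 2: Closures capture by reference, so add sees total = 47.
Step 3: f(0) returns 47 + 0 = 47

The answer is 47.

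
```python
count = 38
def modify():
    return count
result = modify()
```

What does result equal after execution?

Step 1: count = 38 is defined in the global scope.
Step 2: modify() looks up count. No local count exists, so Python checks the global scope via LEGB rule and finds count = 38.
Step 3: result = 38

The answer is 38.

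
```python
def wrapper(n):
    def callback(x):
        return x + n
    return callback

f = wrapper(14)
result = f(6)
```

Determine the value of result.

Step 1: wrapper(14) creates a closure that captures n = 14.
Step 2: f(6) calls the closure with x = 6, returning 6 + 14 = 20.
Step 3: result = 20

The answer is 20.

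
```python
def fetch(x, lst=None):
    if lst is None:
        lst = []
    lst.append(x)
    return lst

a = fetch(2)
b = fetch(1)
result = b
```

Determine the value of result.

Step 1: None default with guard creates a NEW list each call.
Step 2: a = [2] (fresh list). b = [1] (another fresh list).
Step 3: result = [1] (this is the fix for mutable default)

The answer is [1].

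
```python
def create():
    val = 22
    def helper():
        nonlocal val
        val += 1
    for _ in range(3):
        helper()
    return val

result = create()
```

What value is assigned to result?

Step 1: val = 22.
Step 2: helper() is called 3 times in a loop, each adding 1 via nonlocal.
Step 3: val = 22 + 1 * 3 = 25

The answer is 25.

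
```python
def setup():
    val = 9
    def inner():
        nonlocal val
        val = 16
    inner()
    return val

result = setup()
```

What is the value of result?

Step 1: setup() sets val = 9.
Step 2: inner() uses nonlocal to reassign val = 16.
Step 3: result = 16

The answer is 16.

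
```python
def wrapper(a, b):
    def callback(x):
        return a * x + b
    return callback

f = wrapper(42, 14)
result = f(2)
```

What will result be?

Step 1: wrapper(42, 14) captures a = 42, b = 14.
Step 2: f(2) computes 42 * 2 + 14 = 98.
Step 3: result = 98

The answer is 98.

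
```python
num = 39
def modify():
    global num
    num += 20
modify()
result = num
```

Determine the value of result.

Step 1: num = 39 globally.
Step 2: modify() modifies global num: num += 20 = 59.
Step 3: result = 59

The answer is 59.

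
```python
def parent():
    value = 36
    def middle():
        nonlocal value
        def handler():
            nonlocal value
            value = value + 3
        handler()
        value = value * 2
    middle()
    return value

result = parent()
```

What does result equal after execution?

Step 1: value = 36.
Step 2: handler() adds 3: value = 36 + 3 = 39.
Step 3: middle() doubles: value = 39 * 2 = 78.
Step 4: result = 78

The answer is 78.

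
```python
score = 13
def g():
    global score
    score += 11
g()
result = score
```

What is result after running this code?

Step 1: score = 13 globally.
Step 2: g() modifies global score: score += 11 = 24.
Step 3: result = 24

The answer is 24.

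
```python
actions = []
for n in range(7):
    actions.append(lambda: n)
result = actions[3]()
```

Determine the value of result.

Step 1: The loop creates 7 lambdas, all referencing the same variable n.
Step 2: After the loop, n = 6 (final value).
Step 3: actions[3]() looks up n at call time and finds 6. This is the late binding gotcha. result = 6

The answer is 6.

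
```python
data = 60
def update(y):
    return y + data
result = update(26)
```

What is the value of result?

Step 1: data = 60 is defined globally.
Step 2: update(26) uses parameter y = 26 and looks up data from global scope = 60.
Step 3: result = 26 + 60 = 86

The answer is 86.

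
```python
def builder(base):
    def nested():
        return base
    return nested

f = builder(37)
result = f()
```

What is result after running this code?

Step 1: builder(37) creates closure capturing base = 37.
Step 2: f() returns the captured base = 37.
Step 3: result = 37

The answer is 37.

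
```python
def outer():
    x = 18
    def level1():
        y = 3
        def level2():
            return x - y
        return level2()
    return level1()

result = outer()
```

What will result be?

Step 1: x = 18 in outer. y = 3 in level1.
Step 2: level2() reads x = 18 and y = 3 from enclosing scopes.
Step 3: result = 18 - 3 = 15

The answer is 15.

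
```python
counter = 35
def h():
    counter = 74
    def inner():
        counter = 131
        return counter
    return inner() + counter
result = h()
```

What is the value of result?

Step 1: h() has local counter = 74. inner() has local counter = 131.
Step 2: inner() returns its local counter = 131.
Step 3: h() returns 131 + its own counter (74) = 205

The answer is 205.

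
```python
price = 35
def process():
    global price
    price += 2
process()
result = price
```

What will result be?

Step 1: price = 35 globally.
Step 2: process() modifies global price: price += 2 = 37.
Step 3: result = 37

The answer is 37.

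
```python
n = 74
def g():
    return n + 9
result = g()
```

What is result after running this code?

Step 1: n = 74 is defined globally.
Step 2: g() looks up n from global scope = 74, then computes 74 + 9 = 83.
Step 3: result = 83

The answer is 83.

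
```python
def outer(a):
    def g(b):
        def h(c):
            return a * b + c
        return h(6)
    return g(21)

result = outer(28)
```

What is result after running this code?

Step 1: a = 28, b = 21, c = 6.
Step 2: h() computes a * b + c = 28 * 21 + 6 = 594.
Step 3: result = 594

The answer is 594.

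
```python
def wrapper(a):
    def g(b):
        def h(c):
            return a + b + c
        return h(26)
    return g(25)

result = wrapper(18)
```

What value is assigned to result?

Step 1: a = 18, b = 25, c = 26 across three nested scopes.
Step 2: h() accesses all three via LEGB rule.
Step 3: result = 18 + 25 + 26 = 69

The answer is 69.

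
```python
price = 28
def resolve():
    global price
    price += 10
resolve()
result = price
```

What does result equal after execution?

Step 1: price = 28 globally.
Step 2: resolve() modifies global price: price += 10 = 38.
Step 3: result = 38

The answer is 38.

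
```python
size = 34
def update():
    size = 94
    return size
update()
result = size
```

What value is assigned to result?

Step 1: size = 34 globally.
Step 2: update() creates a LOCAL size = 94 (no global keyword!).
Step 3: The global size is unchanged. result = 34

The answer is 34.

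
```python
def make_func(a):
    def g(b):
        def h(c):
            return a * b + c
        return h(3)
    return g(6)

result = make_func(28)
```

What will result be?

Step 1: a = 28, b = 6, c = 3.
Step 2: h() computes a * b + c = 28 * 6 + 3 = 171.
Step 3: result = 171

The answer is 171.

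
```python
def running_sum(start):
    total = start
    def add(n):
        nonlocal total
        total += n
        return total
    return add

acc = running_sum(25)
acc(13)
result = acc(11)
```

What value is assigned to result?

Step 1: running_sum(25) creates closure with total = 25.
Step 2: First acc(13): total = 25 + 13 = 38.
Step 3: Second acc(11): total = 38 + 11 = 49. result = 49

The answer is 49.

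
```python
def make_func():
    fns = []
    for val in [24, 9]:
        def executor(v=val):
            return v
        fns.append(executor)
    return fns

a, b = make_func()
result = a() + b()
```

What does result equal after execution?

Step 1: Default argument v=val captures val at each iteration.
Step 2: a() returns 24 (captured at first iteration), b() returns 9 (captured at second).
Step 3: result = 24 + 9 = 33

The answer is 33.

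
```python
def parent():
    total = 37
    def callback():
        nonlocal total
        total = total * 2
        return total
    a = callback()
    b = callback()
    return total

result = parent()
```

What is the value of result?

Step 1: total starts at 37.
Step 2: First callback(): total = 37 * 2 = 74.
Step 3: Second callback(): total = 74 * 2 = 148.
Step 4: result = 148

The answer is 148.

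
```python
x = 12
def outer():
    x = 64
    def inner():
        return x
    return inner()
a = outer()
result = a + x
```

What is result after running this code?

Step 1: outer() has local x = 64. inner() reads from enclosing.
Step 2: outer() returns 64. Global x = 12 unchanged.
Step 3: result = 64 + 12 = 76

The answer is 76.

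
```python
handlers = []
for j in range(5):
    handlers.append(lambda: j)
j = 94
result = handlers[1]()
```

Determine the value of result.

Step 1: Lambdas capture the variable j by reference, not by value.
Step 2: After the loop, j is reassigned to 94.
Step 3: handlers[1]() looks up the current j = 94. result = 94

The answer is 94.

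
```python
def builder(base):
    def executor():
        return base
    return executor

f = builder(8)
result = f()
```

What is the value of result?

Step 1: builder(8) creates closure capturing base = 8.
Step 2: f() returns the captured base = 8.
Step 3: result = 8

The answer is 8.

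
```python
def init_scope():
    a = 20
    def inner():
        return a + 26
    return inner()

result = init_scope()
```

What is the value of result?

Step 1: init_scope() defines a = 20.
Step 2: inner() reads a = 20 from enclosing scope, returns 20 + 26 = 46.
Step 3: result = 46

The answer is 46.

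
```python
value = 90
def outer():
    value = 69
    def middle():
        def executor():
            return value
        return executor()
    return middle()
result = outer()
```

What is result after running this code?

Step 1: outer() defines value = 69. middle() and executor() have no local value.
Step 2: executor() checks local (none), enclosing middle() (none), enclosing outer() and finds value = 69.
Step 3: result = 69

The answer is 69.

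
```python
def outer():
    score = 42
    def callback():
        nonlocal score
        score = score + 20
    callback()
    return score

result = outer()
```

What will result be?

Step 1: outer() sets score = 42.
Step 2: callback() uses nonlocal to modify score in outer's scope: score = 42 + 20 = 62.
Step 3: outer() returns the modified score = 62

The answer is 62.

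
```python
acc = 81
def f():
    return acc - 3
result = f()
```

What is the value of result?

Step 1: acc = 81 is defined globally.
Step 2: f() looks up acc from global scope = 81, then computes 81 - 3 = 78.
Step 3: result = 78

The answer is 78.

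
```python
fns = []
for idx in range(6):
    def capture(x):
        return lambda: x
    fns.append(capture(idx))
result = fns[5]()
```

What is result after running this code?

Step 1: capture(idx) creates a new scope capturing x = idx at call time.
Step 2: fns[5] = capture(5), so its lambda captures x = 5.
Step 3: result = 5 (closure factory fixes late binding)

The answer is 5.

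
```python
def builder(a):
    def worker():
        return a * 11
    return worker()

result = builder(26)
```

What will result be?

Step 1: builder(26) binds parameter a = 26.
Step 2: worker() accesses a = 26 from enclosing scope.
Step 3: result = 26 * 11 = 286

The answer is 286.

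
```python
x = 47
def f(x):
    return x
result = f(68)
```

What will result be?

Step 1: Global x = 47.
Step 2: f(68) takes parameter x = 68, which shadows the global.
Step 3: result = 68

The answer is 68.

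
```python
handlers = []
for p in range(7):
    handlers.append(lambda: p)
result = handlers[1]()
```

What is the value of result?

Step 1: The loop creates 7 lambdas, all referencing the same variable p.
Step 2: After the loop, p = 6 (final value).
Step 3: handlers[1]() looks up p at call time and finds 6. This is the late binding gotcha. result = 6

The answer is 6.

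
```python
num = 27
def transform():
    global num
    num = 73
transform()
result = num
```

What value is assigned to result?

Step 1: num = 27 globally.
Step 2: transform() declares global num and sets it to 73.
Step 3: After transform(), global num = 73. result = 73

The answer is 73.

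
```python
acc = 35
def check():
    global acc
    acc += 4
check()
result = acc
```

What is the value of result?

Step 1: acc = 35 globally.
Step 2: check() modifies global acc: acc += 4 = 39.
Step 3: result = 39

The answer is 39.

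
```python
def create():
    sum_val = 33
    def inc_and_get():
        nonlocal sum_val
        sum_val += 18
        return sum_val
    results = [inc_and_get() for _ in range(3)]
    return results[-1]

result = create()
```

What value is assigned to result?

Step 1: sum_val = 33.
Step 2: Three calls to inc_and_get(), each adding 18.
Step 3: Last value = 33 + 18 * 3 = 87

The answer is 87.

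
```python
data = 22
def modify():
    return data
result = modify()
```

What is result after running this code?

Step 1: data = 22 is defined in the global scope.
Step 2: modify() looks up data. No local data exists, so Python checks the global scope via LEGB rule and finds data = 22.
Step 3: result = 22

The answer is 22.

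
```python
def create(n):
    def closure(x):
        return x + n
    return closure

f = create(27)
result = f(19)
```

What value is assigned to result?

Step 1: create(27) creates a closure that captures n = 27.
Step 2: f(19) calls the closure with x = 19, returning 19 + 27 = 46.
Step 3: result = 46

The answer is 46.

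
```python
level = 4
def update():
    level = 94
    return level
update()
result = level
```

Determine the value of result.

Step 1: level = 4 globally.
Step 2: update() creates a LOCAL level = 94 (no global keyword!).
Step 3: The global level is unchanged. result = 4

The answer is 4.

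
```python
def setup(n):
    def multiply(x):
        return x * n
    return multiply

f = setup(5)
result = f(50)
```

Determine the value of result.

Step 1: setup(5) returns multiply closure with n = 5.
Step 2: f(50) computes 50 * 5 = 250.
Step 3: result = 250

The answer is 250.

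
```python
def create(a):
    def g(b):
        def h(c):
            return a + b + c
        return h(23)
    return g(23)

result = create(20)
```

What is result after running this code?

Step 1: a = 20, b = 23, c = 23 across three nested scopes.
Step 2: h() accesses all three via LEGB rule.
Step 3: result = 20 + 23 + 23 = 66

The answer is 66.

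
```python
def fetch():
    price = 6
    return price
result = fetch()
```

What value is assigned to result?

Step 1: fetch() defines price = 6 in its local scope.
Step 2: return price finds the local variable price = 6.
Step 3: result = 6

The answer is 6.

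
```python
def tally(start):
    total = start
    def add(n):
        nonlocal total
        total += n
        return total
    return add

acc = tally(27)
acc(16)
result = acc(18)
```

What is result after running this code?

Step 1: tally(27) creates closure with total = 27.
Step 2: First acc(16): total = 27 + 16 = 43.
Step 3: Second acc(18): total = 43 + 18 = 61. result = 61

The answer is 61.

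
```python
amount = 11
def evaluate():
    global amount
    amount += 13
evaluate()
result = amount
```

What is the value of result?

Step 1: amount = 11 globally.
Step 2: evaluate() modifies global amount: amount += 13 = 24.
Step 3: result = 24

The answer is 24.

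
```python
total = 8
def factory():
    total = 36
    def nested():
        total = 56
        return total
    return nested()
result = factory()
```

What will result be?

Step 1: Three scopes define total: global (8), factory (36), nested (56).
Step 2: nested() has its own local total = 56, which shadows both enclosing and global.
Step 3: result = 56 (local wins in LEGB)

The answer is 56.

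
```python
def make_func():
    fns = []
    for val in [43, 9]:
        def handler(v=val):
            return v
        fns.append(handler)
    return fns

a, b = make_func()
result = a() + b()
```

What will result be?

Step 1: Default argument v=val captures val at each iteration.
Step 2: a() returns 43 (captured at first iteration), b() returns 9 (captured at second).
Step 3: result = 43 + 9 = 52

The answer is 52.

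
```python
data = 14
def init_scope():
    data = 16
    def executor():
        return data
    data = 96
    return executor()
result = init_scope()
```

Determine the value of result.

Step 1: init_scope() sets data = 16, then later data = 96.
Step 2: executor() is called after data is reassigned to 96. Closures capture variables by reference, not by value.
Step 3: result = 96

The answer is 96.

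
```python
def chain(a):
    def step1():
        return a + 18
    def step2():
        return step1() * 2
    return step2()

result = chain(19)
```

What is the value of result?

Step 1: chain(19) captures a = 19.
Step 2: step2() calls step1() which returns 19 + 18 = 37.
Step 3: step2() returns 37 * 2 = 74

The answer is 74.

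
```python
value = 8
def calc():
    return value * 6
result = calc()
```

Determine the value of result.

Step 1: value = 8 is defined globally.
Step 2: calc() looks up value from global scope = 8, then computes 8 * 6 = 48.
Step 3: result = 48

The answer is 48.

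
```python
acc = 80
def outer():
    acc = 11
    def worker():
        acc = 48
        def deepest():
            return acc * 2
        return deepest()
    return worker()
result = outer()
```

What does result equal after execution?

Step 1: deepest() looks up acc through LEGB: not local, finds acc = 48 in enclosing worker().
Step 2: Returns 48 * 2 = 96.
Step 3: result = 96

The answer is 96.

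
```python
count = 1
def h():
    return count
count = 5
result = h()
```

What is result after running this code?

Step 1: count is first set to 1, then reassigned to 5.
Step 2: h() is called after the reassignment, so it looks up the current global count = 5.
Step 3: result = 5

The answer is 5.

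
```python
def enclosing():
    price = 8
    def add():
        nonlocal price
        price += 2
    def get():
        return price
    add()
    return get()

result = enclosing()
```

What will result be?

Step 1: price = 8. add() modifies it via nonlocal, get() reads it.
Step 2: add() makes price = 8 + 2 = 10.
Step 3: get() returns 10. result = 10

The answer is 10.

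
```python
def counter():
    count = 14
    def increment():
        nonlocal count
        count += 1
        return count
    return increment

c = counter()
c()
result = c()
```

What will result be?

Step 1: counter() creates closure with count = 14.
Step 2: Each c() call increments count via nonlocal. After 2 calls: 14 + 2 = 16.
Step 3: result = 16

The answer is 16.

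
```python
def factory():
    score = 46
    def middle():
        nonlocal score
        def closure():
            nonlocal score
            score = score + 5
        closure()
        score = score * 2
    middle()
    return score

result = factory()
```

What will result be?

Step 1: score = 46.
Step 2: closure() adds 5: score = 46 + 5 = 51.
Step 3: middle() doubles: score = 51 * 2 = 102.
Step 4: result = 102

The answer is 102.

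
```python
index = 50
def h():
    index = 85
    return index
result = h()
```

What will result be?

Step 1: Global index = 50.
Step 2: h() creates local index = 85, shadowing the global.
Step 3: Returns local index = 85. result = 85

The answer is 85.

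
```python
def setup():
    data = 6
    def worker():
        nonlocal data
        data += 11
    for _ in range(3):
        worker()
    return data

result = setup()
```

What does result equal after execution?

Step 1: data = 6.
Step 2: worker() is called 3 times in a loop, each adding 11 via nonlocal.
Step 3: data = 6 + 11 * 3 = 39

The answer is 39.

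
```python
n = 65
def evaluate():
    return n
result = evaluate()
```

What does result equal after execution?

Step 1: n = 65 is defined in the global scope.
Step 2: evaluate() looks up n. No local n exists, so Python checks the global scope via LEGB rule and finds n = 65.
Step 3: result = 65

The answer is 65.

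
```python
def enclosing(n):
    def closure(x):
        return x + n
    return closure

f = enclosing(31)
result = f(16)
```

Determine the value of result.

Step 1: enclosing(31) creates a closure that captures n = 31.
Step 2: f(16) calls the closure with x = 16, returning 16 + 31 = 47.
Step 3: result = 47

The answer is 47.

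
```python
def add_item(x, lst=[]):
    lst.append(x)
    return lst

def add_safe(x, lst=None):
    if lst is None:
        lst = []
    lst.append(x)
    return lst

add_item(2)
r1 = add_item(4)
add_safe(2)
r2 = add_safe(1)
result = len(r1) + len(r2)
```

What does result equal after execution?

Step 1: add_item shares mutable default: after 2 calls, lst = [2, 4], len = 2.
Step 2: add_safe creates fresh list each time: r2 = [1], len = 1.
Step 3: result = 2 + 1 = 3

The answer is 3.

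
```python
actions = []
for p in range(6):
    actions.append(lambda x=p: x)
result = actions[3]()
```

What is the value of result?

Step 1: Default argument x=p captures p's value at each iteration.
Step 2: actions[3] captured x = 3 when p was 3.
Step 3: result = 3

The answer is 3.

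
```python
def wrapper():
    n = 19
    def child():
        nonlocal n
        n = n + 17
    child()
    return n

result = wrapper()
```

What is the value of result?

Step 1: wrapper() sets n = 19.
Step 2: child() uses nonlocal to modify n in wrapper's scope: n = 19 + 17 = 36.
Step 3: wrapper() returns the modified n = 36

The answer is 36.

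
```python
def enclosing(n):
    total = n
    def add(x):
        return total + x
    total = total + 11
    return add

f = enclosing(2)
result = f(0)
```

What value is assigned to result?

Step 1: enclosing(2) sets total = 2, then total = 2 + 11 = 13.
Step 2: Closures capture by reference, so add sees total = 13.
Step 3: f(0) returns 13 + 0 = 13

The answer is 13.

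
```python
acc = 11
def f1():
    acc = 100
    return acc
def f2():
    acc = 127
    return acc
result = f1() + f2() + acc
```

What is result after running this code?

Step 1: Each function shadows global acc with its own local.
Step 2: f1() returns 100, f2() returns 127.
Step 3: Global acc = 11 is unchanged. result = 100 + 127 + 11 = 238

The answer is 238.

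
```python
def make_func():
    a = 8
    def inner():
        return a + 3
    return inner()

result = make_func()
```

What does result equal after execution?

Step 1: make_func() defines a = 8.
Step 2: inner() reads a = 8 from enclosing scope, returns 8 + 3 = 11.
Step 3: result = 11

The answer is 11.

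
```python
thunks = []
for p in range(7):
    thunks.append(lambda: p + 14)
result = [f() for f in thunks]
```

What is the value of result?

Step 1: All lambdas capture p by reference. After the loop, p = 6.
Step 2: Each call returns 6 + 14 = 20.
Step 3: result = [20, 20, 20, 20, 20, 20, 20]

The answer is [20, 20, 20, 20, 20, 20, 20].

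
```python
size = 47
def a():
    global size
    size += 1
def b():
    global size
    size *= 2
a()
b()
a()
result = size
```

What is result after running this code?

Step 1: size = 47.
Step 2: a(): size = 47 + 1 = 48.
Step 3: b(): size = 48 * 2 = 96.
Step 4: a(): size = 96 + 1 = 97

The answer is 97.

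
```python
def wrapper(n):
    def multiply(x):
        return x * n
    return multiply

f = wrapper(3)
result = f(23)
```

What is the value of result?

Step 1: wrapper(3) returns multiply closure with n = 3.
Step 2: f(23) computes 23 * 3 = 69.
Step 3: result = 69

The answer is 69.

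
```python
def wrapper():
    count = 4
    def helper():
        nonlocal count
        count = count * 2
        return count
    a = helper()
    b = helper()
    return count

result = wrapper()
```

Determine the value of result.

Step 1: count starts at 4.
Step 2: First helper(): count = 4 * 2 = 8.
Step 3: Second helper(): count = 8 * 2 = 16.
Step 4: result = 16

The answer is 16.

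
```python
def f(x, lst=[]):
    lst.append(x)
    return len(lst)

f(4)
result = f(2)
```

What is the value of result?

Step 1: Mutable default list persists between calls.
Step 2: First call: lst = [4], len = 1. Second call: lst = [4, 2], len = 2.
Step 3: result = 2

The answer is 2.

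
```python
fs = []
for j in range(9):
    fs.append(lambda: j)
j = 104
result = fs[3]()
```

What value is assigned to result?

Step 1: Lambdas capture the variable j by reference, not by value.
Step 2: After the loop, j is reassigned to 104.
Step 3: fs[3]() looks up the current j = 104. result = 104

The answer is 104.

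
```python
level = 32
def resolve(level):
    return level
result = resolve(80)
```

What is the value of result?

Step 1: Global level = 32.
Step 2: resolve(80) takes parameter level = 80, which shadows the global.
Step 3: result = 80

The answer is 80.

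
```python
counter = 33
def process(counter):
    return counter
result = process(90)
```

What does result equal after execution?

Step 1: Global counter = 33.
Step 2: process(90) takes parameter counter = 90, which shadows the global.
Step 3: result = 90

The answer is 90.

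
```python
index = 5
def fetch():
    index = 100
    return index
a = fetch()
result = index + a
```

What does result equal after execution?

Step 1: Global index = 5. fetch() returns local index = 100.
Step 2: a = 100. Global index still = 5.
Step 3: result = 5 + 100 = 105

The answer is 105.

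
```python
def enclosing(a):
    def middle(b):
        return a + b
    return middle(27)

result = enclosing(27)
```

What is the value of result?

Step 1: enclosing(27) passes a = 27.
Step 2: middle(27) has b = 27, reads a = 27 from enclosing.
Step 3: result = 27 + 27 = 54

The answer is 54.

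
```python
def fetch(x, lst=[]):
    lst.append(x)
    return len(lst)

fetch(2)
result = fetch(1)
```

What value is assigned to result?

Step 1: Mutable default list persists between calls.
Step 2: First call: lst = [2], len = 1. Second call: lst = [2, 1], len = 2.
Step 3: result = 2

The answer is 2.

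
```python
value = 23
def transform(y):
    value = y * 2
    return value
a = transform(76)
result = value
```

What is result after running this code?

Step 1: Global value = 23.
Step 2: transform(76) creates local value = 76 * 2 = 152.
Step 3: Global value unchanged because no global keyword. result = 23

The answer is 23.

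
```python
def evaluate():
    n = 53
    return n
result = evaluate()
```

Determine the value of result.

Step 1: evaluate() defines n = 53 in its local scope.
Step 2: return n finds the local variable n = 53.
Step 3: result = 53

The answer is 53.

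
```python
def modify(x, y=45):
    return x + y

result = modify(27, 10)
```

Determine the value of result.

Step 1: modify(27, 10) overrides default y with 10.
Step 2: Returns 27 + 10 = 37.
Step 3: result = 37

The answer is 37.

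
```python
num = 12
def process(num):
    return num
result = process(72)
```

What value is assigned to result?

Step 1: Global num = 12.
Step 2: process(72) takes parameter num = 72, which shadows the global.
Step 3: result = 72

The answer is 72.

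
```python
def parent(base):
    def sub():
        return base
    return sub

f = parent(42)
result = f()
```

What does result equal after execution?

Step 1: parent(42) creates closure capturing base = 42.
Step 2: f() returns the captured base = 42.
Step 3: result = 42

The answer is 42.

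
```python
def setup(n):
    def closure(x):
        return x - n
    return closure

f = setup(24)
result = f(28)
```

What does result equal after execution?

Step 1: setup(24) creates a closure capturing n = 24.
Step 2: f(28) computes 28 - 24 = 4.
Step 3: result = 4

The answer is 4.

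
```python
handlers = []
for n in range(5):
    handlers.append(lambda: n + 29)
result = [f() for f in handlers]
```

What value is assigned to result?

Step 1: All lambdas capture n by reference. After the loop, n = 4.
Step 2: Each call returns 4 + 29 = 33.
Step 3: result = [33, 33, 33, 33, 33]

The answer is [33, 33, 33, 33, 33].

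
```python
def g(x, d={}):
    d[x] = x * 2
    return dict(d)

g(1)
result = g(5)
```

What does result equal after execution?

Step 1: Mutable default dict is shared across calls.
Step 2: First call adds 1: 2. Second call adds 5: 10.
Step 3: result = {1: 2, 5: 10}

The answer is {1: 2, 5: 10}.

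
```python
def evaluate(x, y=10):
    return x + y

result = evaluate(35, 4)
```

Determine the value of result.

Step 1: evaluate(35, 4) overrides default y with 4.
Step 2: Returns 35 + 4 = 39.
Step 3: result = 39

The answer is 39.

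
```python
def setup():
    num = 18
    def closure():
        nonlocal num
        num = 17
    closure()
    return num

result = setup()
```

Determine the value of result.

Step 1: setup() sets num = 18.
Step 2: closure() uses nonlocal to reassign num = 17.
Step 3: result = 17

The answer is 17.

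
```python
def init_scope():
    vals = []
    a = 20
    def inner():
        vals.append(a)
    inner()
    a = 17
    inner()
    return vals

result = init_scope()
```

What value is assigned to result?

Step 1: a = 20. inner() appends current a to vals.
Step 2: First inner(): appends 20. Then a = 17.
Step 3: Second inner(): appends 17 (closure sees updated a). result = [20, 17]

The answer is [20, 17].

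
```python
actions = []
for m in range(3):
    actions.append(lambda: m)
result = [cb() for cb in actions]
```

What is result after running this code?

Step 1: All 3 lambdas share the same variable m.
Step 2: After the loop, m = 2.
Step 3: Each call returns 2. result = [2, 2, 2]

The answer is [2, 2, 2].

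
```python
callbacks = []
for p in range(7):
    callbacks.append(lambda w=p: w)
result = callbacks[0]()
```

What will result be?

Step 1: Default argument w=p captures p's value at each iteration.
Step 2: callbacks[0] captured w = 0 when p was 0.
Step 3: result = 0

The answer is 0.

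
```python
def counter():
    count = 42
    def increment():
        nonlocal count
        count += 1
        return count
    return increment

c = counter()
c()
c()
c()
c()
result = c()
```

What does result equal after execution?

Step 1: counter() creates closure with count = 42.
Step 2: Each c() call increments count via nonlocal. After 5 calls: 42 + 5 = 47.
Step 3: result = 47

The answer is 47.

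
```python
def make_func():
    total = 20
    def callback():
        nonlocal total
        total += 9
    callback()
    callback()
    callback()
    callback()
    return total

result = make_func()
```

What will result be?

Step 1: total starts at 20.
Step 2: callback() is called 4 times, each adding 9.
Step 3: total = 20 + 9 * 4 = 56

The answer is 56.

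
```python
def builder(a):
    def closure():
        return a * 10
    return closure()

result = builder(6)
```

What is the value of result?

Step 1: builder(6) binds parameter a = 6.
Step 2: closure() accesses a = 6 from enclosing scope.
Step 3: result = 6 * 10 = 60

The answer is 60.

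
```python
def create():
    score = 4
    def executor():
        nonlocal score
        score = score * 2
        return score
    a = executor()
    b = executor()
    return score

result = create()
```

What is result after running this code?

Step 1: score starts at 4.
Step 2: First executor(): score = 4 * 2 = 8.
Step 3: Second executor(): score = 8 * 2 = 16.
Step 4: result = 16

The answer is 16.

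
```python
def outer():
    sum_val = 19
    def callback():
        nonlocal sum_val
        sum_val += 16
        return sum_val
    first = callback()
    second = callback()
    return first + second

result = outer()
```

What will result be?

Step 1: sum_val starts at 19.
Step 2: First call: sum_val = 19 + 16 = 35, returns 35.
Step 3: Second call: sum_val = 35 + 16 = 51, returns 51.
Step 4: result = 35 + 51 = 86

The answer is 86.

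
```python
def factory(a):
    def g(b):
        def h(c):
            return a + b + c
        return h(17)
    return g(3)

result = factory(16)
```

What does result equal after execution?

Step 1: a = 16, b = 3, c = 17 across three nested scopes.
Step 2: h() accesses all three via LEGB rule.
Step 3: result = 16 + 3 + 17 = 36

The answer is 36.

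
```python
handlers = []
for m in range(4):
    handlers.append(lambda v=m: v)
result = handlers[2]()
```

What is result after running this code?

Step 1: Default argument v=m captures m's value at each iteration.
Step 2: handlers[2] captured v = 2 when m was 2.
Step 3: result = 2

The answer is 2.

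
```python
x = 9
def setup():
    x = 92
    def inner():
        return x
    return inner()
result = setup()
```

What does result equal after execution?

Step 1: x = 9 globally, but setup() defines x = 92 locally.
Step 2: inner() looks up x. Not in local scope, so checks enclosing scope (setup) and finds x = 92.
Step 3: result = 92

The answer is 92.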